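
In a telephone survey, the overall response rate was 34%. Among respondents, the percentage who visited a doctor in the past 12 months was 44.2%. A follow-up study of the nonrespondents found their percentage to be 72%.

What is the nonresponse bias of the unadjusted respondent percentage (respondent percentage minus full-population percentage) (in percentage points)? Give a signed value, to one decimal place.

-18.3 percentage points

Nonresponse fraction = 1 − 0.34 = 0.66.
Bias = (nonresponse fraction) × (respondent percentage − nonrespondent percentage)
     = 0.66 × (44.2 − 72) = 0.66 × -27.8 = -18.348.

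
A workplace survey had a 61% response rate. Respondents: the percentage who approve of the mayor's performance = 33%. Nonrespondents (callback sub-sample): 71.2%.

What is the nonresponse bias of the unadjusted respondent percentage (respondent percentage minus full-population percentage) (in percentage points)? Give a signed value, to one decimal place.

-14.9 percentage points

Nonresponse fraction = 1 − 0.61 = 0.39.
Bias = (nonresponse fraction) × (respondent percentage − nonrespondent percentage)
     = 0.39 × (33 − 71.2) = 0.39 × -38.2 = -14.898.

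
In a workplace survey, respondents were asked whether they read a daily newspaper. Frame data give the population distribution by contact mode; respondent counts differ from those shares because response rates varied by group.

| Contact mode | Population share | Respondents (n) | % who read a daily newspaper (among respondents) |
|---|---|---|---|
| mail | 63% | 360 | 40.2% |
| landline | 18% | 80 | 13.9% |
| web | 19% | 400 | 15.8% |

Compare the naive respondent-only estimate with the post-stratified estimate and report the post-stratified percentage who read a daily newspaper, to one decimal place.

Naive respondent-only estimate (weights = respondent counts):
  (360/840)×40.2 + (80/840)×13.9 + (400/840)×15.8 = 26.0762%
Post-stratifying to population shares instead:
  0.63×40.2 + 0.18×13.9 + 0.19×15.8 = 30.83%

30.8%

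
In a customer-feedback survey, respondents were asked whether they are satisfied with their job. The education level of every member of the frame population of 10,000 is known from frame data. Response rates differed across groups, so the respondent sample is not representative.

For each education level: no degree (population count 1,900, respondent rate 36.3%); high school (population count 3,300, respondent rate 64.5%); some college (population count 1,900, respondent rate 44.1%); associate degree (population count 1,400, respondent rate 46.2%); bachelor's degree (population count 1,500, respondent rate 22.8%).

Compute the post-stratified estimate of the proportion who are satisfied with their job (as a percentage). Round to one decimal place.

46.4%

Post-stratification weights by population share, not respondent share:
  no degree: (1,900/10,000) × 36.3 = 6.897
  high school: (3,300/10,000) × 64.5 = 21.285
  some college: (1,900/10,000) × 44.1 = 8.379
  associate degree: (1,400/10,000) × 46.2 = 6.468
  bachelor's degree: (1,500/10,000) × 22.8 = 3.42
Post-stratified estimate = 46.449 → 46.4%.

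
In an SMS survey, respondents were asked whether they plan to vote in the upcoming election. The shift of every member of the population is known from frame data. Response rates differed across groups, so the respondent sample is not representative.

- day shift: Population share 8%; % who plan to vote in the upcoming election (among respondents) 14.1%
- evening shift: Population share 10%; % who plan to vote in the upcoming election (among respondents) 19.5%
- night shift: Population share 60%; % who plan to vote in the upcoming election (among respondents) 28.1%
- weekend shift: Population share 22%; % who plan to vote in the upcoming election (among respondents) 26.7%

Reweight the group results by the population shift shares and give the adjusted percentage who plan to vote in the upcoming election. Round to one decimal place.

25.8%

Reweight to the known shift distribution:
  day shift: 0.08 × 14.1 = 1.128
  evening shift: 0.1 × 19.5 = 1.95
  night shift: 0.6 × 28.1 = 16.86
  weekend shift: 0.22 × 26.7 = 5.874
Post-stratified estimate = 25.812 → 25.8%.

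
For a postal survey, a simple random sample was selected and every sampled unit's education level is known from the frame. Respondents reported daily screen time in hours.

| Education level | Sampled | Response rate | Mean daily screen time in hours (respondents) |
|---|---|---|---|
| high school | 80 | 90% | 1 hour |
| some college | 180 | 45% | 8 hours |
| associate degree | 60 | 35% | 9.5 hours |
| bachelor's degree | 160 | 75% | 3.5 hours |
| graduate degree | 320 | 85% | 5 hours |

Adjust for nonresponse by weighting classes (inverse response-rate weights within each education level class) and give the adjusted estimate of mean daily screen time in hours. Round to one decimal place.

Weighting each respondent by the inverse class response rate inflates each class back to its sampled size, so the class weight is n_sampled:
  high school: 80 × 1 = 80
  some college: 180 × 8 = 1440
  associate degree: 60 × 9.5 = 570
  bachelor's degree: 160 × 3.5 = 560
  graduate degree: 320 × 5 = 1600
Adjusted estimate = 4250 / 800 = 5.3125 → 5.3.

5.3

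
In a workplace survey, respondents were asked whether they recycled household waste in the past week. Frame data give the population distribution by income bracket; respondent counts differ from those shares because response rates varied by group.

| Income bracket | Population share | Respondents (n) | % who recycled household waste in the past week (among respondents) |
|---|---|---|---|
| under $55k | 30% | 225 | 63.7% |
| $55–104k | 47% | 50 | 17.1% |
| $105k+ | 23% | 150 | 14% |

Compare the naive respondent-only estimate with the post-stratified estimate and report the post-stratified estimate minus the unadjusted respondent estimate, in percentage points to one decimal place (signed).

-10.3 percentage points

Unadjusted (pooled respondent) estimate weights by respondent counts:
  (225/425)×63.7 + (50/425)×17.1 + (150/425)×14 = 40.6765%
Post-stratified estimate weights by population shares:
  0.3×63.7 + 0.47×17.1 + 0.23×14 = 30.367%
Difference = 30.367 − 40.6765 = -10.3095 pp.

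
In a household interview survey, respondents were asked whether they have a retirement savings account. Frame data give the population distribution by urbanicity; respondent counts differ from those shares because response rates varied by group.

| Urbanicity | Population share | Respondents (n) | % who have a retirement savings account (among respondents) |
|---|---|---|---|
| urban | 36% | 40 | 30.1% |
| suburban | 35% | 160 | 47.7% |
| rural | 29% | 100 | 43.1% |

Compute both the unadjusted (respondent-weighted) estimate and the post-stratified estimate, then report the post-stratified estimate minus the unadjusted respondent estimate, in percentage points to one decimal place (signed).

Unadjusted (pooled respondent) estimate weights by respondent counts:
  (40/300)×30.1 + (160/300)×47.7 + (100/300)×43.1 = 43.82%
Post-stratifying to population shares instead:
  0.36×30.1 + 0.35×47.7 + 0.29×43.1 = 40.03%
Difference = 40.03 − 43.82 = -3.79 pp.

-3.8 percentage points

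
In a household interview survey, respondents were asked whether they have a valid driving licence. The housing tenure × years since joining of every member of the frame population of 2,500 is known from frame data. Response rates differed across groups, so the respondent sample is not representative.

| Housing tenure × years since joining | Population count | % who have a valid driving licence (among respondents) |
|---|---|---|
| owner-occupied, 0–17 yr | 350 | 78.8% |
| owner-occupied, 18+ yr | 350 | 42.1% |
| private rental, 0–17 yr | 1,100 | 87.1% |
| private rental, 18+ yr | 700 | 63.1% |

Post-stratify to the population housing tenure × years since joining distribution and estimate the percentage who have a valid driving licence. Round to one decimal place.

Each cell contributes population-share × respondent value:
  owner-occupied, 0–17 yr: (350/2,500) × 78.8 = 11.032
  owner-occupied, 18+ yr: (350/2,500) × 42.1 = 5.894
  private rental, 0–17 yr: (1,100/2,500) × 87.1 = 38.324
  private rental, 18+ yr: (700/2,500) × 63.1 = 17.668
Post-stratified estimate = 72.918 → 72.9%.

72.9%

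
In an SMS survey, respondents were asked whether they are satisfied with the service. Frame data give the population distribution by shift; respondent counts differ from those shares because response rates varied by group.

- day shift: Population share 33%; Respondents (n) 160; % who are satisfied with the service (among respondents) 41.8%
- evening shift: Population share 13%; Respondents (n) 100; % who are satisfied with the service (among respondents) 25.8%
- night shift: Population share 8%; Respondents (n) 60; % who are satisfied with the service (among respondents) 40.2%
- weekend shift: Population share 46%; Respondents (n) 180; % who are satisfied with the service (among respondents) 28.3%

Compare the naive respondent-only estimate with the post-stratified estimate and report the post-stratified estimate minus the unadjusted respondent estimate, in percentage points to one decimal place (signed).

Without adjustment, the pooled respondent share is:
  (160/500)×41.8 + (100/500)×25.8 + (60/500)×40.2 + (180/500)×28.3 = 33.548%
Reweighting by population shift shares:
  0.33×41.8 + 0.13×25.8 + 0.08×40.2 + 0.46×28.3 = 33.382%
Difference = 33.382 − 33.548 = -0.166 pp.

-0.2 percentage points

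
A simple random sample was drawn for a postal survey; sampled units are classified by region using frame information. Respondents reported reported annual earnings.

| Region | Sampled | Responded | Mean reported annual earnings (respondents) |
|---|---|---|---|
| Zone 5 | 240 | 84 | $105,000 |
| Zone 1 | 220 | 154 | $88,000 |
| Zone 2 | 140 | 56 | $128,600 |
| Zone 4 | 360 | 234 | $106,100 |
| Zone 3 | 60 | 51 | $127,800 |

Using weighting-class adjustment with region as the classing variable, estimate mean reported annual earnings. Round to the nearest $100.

$106,300

Class response rates: Zone 5 84/240 = 35%, Zone 1 154/220 = 70%, Zone 2 56/140 = 40%, Zone 4 234/360 = 65%, Zone 3 51/60 = 85%.
With weight = n_sampled/n_responded per class, the weighted class total is n_sampled:
  Zone 5: 240 × 105,000 = 25,200,000
  Zone 1: 220 × 88,000 = 19,360,000
  Zone 2: 140 × 128,600 = 18,004,000
  Zone 4: 360 × 106,100 = 38,196,000
  Zone 3: 60 × 127,800 = 7,668,000
Adjusted estimate = 108,428,000 / 1,020 = 106302 → $106,300.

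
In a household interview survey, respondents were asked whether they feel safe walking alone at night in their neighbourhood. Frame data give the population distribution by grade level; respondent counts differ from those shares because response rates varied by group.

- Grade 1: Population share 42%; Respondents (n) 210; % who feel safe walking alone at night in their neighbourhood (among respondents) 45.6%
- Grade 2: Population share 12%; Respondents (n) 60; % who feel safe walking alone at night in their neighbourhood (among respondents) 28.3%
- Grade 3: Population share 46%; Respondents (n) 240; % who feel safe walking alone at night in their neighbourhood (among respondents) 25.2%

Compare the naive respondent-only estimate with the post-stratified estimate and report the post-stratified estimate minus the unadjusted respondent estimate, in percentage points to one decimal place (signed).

+0.2 percentage points

Without adjustment, the pooled respondent share is:
  (210/510)×45.6 + (60/510)×28.3 + (240/510)×25.2 = 33.9647%
Post-stratified estimate weights by population shares:
  0.42×45.6 + 0.12×28.3 + 0.46×25.2 = 34.14%
Difference = 34.14 − 33.9647 = 0.1753 pp.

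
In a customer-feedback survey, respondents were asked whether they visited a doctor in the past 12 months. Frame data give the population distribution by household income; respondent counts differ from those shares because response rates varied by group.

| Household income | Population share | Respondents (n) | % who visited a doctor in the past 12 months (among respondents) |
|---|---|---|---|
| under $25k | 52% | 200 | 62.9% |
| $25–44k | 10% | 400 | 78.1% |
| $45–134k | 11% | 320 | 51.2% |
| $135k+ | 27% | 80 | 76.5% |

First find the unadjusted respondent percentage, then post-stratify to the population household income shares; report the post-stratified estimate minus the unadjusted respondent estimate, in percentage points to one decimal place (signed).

Without adjustment, the pooled respondent share is:
  (200/1000)×62.9 + (400/1000)×78.1 + (320/1000)×51.2 + (80/1000)×76.5 = 66.324%
Post-stratified estimate weights by population shares:
  0.52×62.9 + 0.1×78.1 + 0.11×51.2 + 0.27×76.5 = 66.805%
Difference = 66.805 − 66.324 = 0.481 pp.

+0.5 percentage points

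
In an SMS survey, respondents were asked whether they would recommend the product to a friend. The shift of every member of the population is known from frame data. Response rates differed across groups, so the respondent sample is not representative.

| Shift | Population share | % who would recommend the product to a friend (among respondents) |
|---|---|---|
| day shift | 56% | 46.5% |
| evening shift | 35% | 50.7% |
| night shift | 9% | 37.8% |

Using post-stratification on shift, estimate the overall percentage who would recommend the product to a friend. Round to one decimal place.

47.2%

Reweight to the known shift distribution:
  day shift: 0.56 × 46.5 = 26.04
  evening shift: 0.35 × 50.7 = 17.745
  night shift: 0.09 × 37.8 = 3.402
Post-stratified estimate = 47.187 → 47.2%.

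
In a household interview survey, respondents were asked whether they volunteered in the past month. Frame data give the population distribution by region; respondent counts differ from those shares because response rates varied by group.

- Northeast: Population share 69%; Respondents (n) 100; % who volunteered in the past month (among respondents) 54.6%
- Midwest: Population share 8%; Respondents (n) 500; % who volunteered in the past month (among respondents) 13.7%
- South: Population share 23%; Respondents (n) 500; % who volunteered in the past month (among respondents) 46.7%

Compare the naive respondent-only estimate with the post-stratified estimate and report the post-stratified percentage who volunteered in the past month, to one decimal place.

Without adjustment, the pooled respondent share is:
  (100/1100)×54.6 + (500/1100)×13.7 + (500/1100)×46.7 = 32.4182%
Post-stratified estimate weights by population shares:
  0.69×54.6 + 0.08×13.7 + 0.23×46.7 = 49.511%

49.5%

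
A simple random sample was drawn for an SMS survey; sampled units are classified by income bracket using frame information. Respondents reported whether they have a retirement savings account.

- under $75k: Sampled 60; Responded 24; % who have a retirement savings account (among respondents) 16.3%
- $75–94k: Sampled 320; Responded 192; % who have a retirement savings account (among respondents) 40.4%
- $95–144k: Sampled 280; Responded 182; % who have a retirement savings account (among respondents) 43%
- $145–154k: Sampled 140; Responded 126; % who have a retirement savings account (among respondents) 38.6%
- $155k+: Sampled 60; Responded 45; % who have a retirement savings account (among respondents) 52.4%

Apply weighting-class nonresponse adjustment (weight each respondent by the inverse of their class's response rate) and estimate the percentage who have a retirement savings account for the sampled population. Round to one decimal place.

40.1%

Response rates by class: under $75k 24/60 = 40%, $75–94k 192/320 = 60%, $95–144k 182/280 = 65%, $145–154k 126/140 = 90%, $155k+ 45/60 = 75%.
Inverse-response-rate weighting restores each class to its sampled count, so class totals weight by n_sampled:
  under $75k: 60 × 16.3 = 978
  $75–94k: 320 × 40.4 = 12,928
  $95–144k: 280 × 43 = 12,040
  $145–154k: 140 × 38.6 = 5404
  $155k+: 60 × 52.4 = 3144
Adjusted estimate = 34,494 / 860 = 40.1093 → 40.1%.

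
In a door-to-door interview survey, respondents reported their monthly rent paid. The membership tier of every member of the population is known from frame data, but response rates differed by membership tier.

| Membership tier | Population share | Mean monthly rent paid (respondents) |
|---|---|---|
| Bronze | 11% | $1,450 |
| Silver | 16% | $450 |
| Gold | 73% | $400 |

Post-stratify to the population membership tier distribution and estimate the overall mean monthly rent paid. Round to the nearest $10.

$520

Reweight to the known membership tier distribution:
  Bronze: 0.11 × 1450 = 159.5
  Silver: 0.16 × 450 = 72
  Gold: 0.73 × 400 = 292
Post-stratified estimate = 523.5 → $520.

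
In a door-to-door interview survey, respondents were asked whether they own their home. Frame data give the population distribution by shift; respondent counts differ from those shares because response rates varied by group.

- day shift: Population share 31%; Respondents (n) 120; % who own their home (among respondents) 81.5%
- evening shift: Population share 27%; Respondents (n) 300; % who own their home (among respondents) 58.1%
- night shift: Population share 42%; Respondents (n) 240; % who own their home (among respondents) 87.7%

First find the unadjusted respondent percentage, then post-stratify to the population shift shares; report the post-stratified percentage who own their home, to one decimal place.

77.8%

Unadjusted (pooled respondent) estimate weights by respondent counts:
  (120/660)×81.5 + (300/660)×58.1 + (240/660)×87.7 = 73.1182%
Post-stratified estimate weights by population shares:
  0.31×81.5 + 0.27×58.1 + 0.42×87.7 = 77.786%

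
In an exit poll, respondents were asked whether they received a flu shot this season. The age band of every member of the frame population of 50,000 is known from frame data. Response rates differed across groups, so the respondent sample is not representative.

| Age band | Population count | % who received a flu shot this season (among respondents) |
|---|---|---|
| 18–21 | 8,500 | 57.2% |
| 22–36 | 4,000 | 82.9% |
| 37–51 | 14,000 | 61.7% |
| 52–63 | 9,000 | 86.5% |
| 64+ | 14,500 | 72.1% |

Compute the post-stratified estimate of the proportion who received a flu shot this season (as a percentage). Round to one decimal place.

70.1%

Each cell contributes population-share × respondent value:
  18–21: (8,500/50,000) × 57.2 = 9.724
  22–36: (4,000/50,000) × 82.9 = 6.632
  37–51: (14,000/50,000) × 61.7 = 17.276
  52–63: (9,000/50,000) × 86.5 = 15.57
  64+: (14,500/50,000) × 72.1 = 20.909
Post-stratified estimate = 70.111 → 70.1%.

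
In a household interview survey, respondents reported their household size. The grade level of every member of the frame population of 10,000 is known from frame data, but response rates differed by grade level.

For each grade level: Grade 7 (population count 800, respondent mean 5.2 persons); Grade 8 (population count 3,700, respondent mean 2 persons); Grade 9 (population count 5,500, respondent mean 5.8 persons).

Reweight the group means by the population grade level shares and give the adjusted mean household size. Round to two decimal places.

Weight each group's respondent value by its population share:
  Grade 7: (800/10,000) × 5.2 = 0.416
  Grade 8: (3,700/10,000) × 2 = 0.74
  Grade 9: (5,500/10,000) × 5.8 = 3.19
Post-stratified estimate = 4.346 → 4.35.

4.35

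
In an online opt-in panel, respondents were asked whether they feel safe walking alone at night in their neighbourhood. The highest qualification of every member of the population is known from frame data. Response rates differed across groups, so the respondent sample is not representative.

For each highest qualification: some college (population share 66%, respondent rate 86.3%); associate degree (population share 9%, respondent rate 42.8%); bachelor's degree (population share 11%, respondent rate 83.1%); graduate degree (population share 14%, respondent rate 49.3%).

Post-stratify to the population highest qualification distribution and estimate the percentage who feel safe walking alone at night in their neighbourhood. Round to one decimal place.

76.9%

Post-stratification weights by population share, not respondent share:
  some college: 0.66 × 86.3 = 56.958
  associate degree: 0.09 × 42.8 = 3.852
  bachelor's degree: 0.11 × 83.1 = 9.141
  graduate degree: 0.14 × 49.3 = 6.902
Post-stratified estimate = 76.853 → 76.9%.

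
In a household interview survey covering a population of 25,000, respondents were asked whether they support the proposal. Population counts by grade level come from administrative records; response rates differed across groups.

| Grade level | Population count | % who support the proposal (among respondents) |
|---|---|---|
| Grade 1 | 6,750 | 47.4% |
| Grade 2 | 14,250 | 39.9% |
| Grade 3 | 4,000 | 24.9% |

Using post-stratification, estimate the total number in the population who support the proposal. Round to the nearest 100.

Each cell contributes its population count × the respondent rate:
  Grade 1: 6,750 × 47.4% = 3199.5
  Grade 2: 14,250 × 39.9% = 5685.75
  Grade 3: 4,000 × 24.9% = 996
Estimated total = 9881.25 → 9,900.

9,900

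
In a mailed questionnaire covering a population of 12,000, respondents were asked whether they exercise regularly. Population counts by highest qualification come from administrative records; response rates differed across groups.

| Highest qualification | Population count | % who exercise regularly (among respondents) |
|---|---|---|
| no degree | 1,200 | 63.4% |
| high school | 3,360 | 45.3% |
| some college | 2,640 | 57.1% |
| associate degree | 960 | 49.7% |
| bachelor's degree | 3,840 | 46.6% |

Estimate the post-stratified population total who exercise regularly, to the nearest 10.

Estimated count per cell = population count × respondent percentage:
  no degree: 1,200 × 63.4% = 760.8
  high school: 3,360 × 45.3% = 1522.08
  some college: 2,640 × 57.1% = 1507.44
  associate degree: 960 × 49.7% = 477.12
  bachelor's degree: 3,840 × 46.6% = 1789.44
Estimated total = 6056.88 → 6,060.

6,060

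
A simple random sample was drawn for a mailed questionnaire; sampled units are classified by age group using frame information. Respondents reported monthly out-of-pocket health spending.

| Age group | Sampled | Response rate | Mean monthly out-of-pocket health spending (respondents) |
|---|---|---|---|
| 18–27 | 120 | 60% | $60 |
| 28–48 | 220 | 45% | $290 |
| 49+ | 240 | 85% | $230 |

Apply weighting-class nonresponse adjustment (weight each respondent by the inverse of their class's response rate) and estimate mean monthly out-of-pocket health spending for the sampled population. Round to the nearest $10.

$220

With weight = n_sampled/n_responded per class, the weighted class total is n_sampled:
  18–27: 120 × 60 = 7200
  28–48: 220 × 290 = 63,800
  49+: 240 × 230 = 55,200
Adjusted estimate = 126,200 / 580 = 217.586 → $220.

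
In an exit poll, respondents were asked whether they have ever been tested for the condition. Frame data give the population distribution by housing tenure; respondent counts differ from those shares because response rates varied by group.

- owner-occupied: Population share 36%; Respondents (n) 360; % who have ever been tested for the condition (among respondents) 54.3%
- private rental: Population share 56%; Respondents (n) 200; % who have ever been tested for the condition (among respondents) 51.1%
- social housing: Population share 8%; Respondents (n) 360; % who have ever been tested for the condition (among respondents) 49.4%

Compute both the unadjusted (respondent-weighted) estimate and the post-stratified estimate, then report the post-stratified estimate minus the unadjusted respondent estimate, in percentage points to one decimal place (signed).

+0.4 percentage points

Unadjusted (pooled respondent) estimate weights by respondent counts:
  (360/920)×54.3 + (200/920)×51.1 + (360/920)×49.4 = 51.687%
Post-stratified estimate weights by population shares:
  0.36×54.3 + 0.56×51.1 + 0.08×49.4 = 52.116%
Difference = 52.116 − 51.687 = 0.429 pp.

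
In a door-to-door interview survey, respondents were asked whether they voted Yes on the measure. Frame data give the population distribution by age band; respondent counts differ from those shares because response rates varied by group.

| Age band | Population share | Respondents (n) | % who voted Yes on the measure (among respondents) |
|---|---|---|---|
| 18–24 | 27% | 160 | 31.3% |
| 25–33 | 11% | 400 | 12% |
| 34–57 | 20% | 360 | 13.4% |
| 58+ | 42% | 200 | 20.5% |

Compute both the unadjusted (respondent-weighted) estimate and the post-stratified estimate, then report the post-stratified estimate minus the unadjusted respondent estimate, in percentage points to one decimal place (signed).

Unadjusted (pooled respondent) estimate weights by respondent counts:
  (160/1120)×31.3 + (400/1120)×12 + (360/1120)×13.4 + (200/1120)×20.5 = 16.725%
Post-stratifying to population shares instead:
  0.27×31.3 + 0.11×12 + 0.2×13.4 + 0.42×20.5 = 21.061%
Difference = 21.061 − 16.725 = 4.336 pp.

+4.3 percentage points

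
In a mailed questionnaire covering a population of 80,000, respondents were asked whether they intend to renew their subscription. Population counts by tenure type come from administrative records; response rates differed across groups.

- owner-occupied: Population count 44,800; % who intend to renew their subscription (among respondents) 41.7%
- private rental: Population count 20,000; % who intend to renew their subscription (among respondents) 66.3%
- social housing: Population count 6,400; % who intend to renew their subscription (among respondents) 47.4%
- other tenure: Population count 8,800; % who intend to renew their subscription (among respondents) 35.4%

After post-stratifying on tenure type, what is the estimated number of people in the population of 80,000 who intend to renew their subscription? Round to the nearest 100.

Apply each group's respondent rate to its population count:
  owner-occupied: 44,800 × 41.7% = 18681.6
  private rental: 20,000 × 66.3% = 13,260
  social housing: 6,400 × 47.4% = 3033.6
  other tenure: 8,800 × 35.4% = 3115.2
Estimated total = 38090.4 → 38,100.

38,100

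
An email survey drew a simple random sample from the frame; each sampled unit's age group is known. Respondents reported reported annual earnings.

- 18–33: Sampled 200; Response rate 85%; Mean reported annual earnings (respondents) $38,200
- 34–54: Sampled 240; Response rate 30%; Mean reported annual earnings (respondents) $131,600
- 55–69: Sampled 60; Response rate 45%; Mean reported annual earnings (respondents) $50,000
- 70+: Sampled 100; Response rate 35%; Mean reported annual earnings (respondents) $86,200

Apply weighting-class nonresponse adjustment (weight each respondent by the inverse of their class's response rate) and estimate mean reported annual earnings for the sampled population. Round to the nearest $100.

$84,700

With weight = n_sampled/n_responded per class, the weighted class total is n_sampled:
  18–33: 200 × 38,200 = 7,640,000
  34–54: 240 × 131,600 = 31,584,000
  55–69: 60 × 50,000 = 3,000,000
  70+: 100 × 86,200 = 8,620,000
Adjusted estimate = 50,844,000 / 600 = 84,740 → $84,700.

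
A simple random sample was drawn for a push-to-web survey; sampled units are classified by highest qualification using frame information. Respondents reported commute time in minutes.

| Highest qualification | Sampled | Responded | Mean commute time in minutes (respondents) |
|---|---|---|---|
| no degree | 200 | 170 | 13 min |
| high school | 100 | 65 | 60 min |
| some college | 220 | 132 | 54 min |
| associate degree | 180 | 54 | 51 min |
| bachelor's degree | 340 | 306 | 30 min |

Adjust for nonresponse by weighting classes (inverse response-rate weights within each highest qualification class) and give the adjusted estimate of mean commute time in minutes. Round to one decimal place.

38.3

Response rates by class: no degree 170/200 = 85%, high school 65/100 = 65%, some college 132/220 = 60%, associate degree 54/180 = 30%, bachelor's degree 306/340 = 90%.
Inverse-response-rate weighting restores each class to its sampled count, so class totals weight by n_sampled:
  no degree: 200 × 13 = 2600
  high school: 100 × 60 = 6000
  some college: 220 × 54 = 11,880
  associate degree: 180 × 51 = 9180
  bachelor's degree: 340 × 30 = 10,200
Adjusted estimate = 39,860 / 1,040 = 38.3269 → 38.3.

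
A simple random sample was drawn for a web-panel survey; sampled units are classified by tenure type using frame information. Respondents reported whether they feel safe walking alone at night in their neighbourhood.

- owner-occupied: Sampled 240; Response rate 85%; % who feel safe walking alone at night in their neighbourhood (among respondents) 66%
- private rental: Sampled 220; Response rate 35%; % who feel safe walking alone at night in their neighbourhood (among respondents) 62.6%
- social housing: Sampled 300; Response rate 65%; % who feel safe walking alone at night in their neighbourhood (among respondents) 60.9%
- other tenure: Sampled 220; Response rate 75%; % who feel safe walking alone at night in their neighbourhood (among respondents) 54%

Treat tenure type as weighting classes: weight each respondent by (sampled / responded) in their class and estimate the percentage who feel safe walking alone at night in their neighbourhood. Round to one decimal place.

61.0%

Inverse-response-rate weighting restores each class to its sampled count, so class totals weight by n_sampled:
  owner-occupied: 240 × 66 = 15,840
  private rental: 220 × 62.6 = 13,772
  social housing: 300 × 60.9 = 18,270
  other tenure: 220 × 54 = 11,880
Adjusted estimate = 59,762 / 980 = 60.9816 → 61.0%.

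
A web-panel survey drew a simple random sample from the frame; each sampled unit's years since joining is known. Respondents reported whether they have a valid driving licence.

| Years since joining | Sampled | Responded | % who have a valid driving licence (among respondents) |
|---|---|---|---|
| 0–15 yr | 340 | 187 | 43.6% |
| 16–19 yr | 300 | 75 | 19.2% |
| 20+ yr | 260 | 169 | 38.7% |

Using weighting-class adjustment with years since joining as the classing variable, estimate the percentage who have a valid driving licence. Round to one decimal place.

Response rates by class: 0–15 yr 187/340 = 55%, 16–19 yr 75/300 = 25%, 20+ yr 169/260 = 65%.
With weight = n_sampled/n_responded per class, the weighted class total is n_sampled:
  0–15 yr: 340 × 43.6 = 14,824
  16–19 yr: 300 × 19.2 = 5760
  20+ yr: 260 × 38.7 = 10,062
Adjusted estimate = 30,646 / 900 = 34.0511 → 34.1%.

34.1%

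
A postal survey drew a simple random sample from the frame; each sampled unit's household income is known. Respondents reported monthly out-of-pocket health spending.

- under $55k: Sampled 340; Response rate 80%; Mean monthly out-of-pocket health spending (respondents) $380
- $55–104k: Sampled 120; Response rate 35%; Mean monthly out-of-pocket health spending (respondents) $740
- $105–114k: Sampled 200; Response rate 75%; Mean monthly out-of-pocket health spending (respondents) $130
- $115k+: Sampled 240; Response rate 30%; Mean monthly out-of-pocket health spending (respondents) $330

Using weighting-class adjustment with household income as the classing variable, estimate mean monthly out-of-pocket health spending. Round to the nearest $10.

Weighting each respondent by the inverse class response rate inflates each class back to its sampled size, so the class weight is n_sampled:
  under $55k: 340 × 380 = 129,200
  $55–104k: 120 × 740 = 88,800
  $105–114k: 200 × 130 = 26,000
  $115k+: 240 × 330 = 79,200
Adjusted estimate = 323,200 / 900 = 359.111 → $360.

$360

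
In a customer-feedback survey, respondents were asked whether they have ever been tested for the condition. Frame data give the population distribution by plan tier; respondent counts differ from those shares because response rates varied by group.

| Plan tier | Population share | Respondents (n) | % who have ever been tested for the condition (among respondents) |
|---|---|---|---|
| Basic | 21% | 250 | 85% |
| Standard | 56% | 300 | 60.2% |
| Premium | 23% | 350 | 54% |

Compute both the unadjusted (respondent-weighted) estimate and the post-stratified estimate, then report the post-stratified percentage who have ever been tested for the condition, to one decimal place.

64.0%

Without adjustment, the pooled respondent share is:
  (250/900)×85 + (300/900)×60.2 + (350/900)×54 = 64.6778%
Reweighting by population plan tier shares:
  0.21×85 + 0.56×60.2 + 0.23×54 = 63.982%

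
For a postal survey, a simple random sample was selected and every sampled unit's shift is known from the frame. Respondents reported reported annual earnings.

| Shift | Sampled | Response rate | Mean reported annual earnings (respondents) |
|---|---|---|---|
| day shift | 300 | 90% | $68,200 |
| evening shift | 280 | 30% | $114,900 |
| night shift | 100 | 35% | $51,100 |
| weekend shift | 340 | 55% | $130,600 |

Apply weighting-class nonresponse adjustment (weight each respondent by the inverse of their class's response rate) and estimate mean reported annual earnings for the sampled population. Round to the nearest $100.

With weight = n_sampled/n_responded per class, the weighted class total is n_sampled:
  day shift: 300 × 68,200 = 20,460,000
  evening shift: 280 × 114,900 = 32,172,000
  night shift: 100 × 51,100 = 5,110,000
  weekend shift: 340 × 130,600 = 44,404,000
Adjusted estimate = 102,146,000 / 1,020 = 100143 → $100,100.

$100,100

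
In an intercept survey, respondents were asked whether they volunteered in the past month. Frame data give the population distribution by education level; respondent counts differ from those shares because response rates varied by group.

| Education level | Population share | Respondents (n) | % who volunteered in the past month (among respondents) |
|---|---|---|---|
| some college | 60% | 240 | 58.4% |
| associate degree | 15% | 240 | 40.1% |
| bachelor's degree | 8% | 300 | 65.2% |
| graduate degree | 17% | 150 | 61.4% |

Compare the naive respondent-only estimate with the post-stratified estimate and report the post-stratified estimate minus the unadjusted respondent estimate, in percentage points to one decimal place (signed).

+0.4 percentage points

Naive respondent-only estimate (weights = respondent counts):
  (240/930)×58.4 + (240/930)×40.1 + (300/930)×65.2 + (150/930)×61.4 = 56.3548%
Reweighting by population education level shares:
  0.6×58.4 + 0.15×40.1 + 0.08×65.2 + 0.17×61.4 = 56.709%
Difference = 56.709 − 56.3548 = 0.3542 pp.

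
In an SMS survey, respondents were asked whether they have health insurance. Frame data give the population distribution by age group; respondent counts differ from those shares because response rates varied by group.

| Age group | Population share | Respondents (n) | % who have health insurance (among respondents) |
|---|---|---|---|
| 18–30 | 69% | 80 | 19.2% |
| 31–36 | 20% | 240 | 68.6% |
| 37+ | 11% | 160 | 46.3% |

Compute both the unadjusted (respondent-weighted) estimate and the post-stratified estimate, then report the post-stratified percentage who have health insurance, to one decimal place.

32.1%

Unadjusted (pooled respondent) estimate weights by respondent counts:
  (80/480)×19.2 + (240/480)×68.6 + (160/480)×46.3 = 52.9333%
Post-stratified estimate weights by population shares:
  0.69×19.2 + 0.2×68.6 + 0.11×46.3 = 32.061%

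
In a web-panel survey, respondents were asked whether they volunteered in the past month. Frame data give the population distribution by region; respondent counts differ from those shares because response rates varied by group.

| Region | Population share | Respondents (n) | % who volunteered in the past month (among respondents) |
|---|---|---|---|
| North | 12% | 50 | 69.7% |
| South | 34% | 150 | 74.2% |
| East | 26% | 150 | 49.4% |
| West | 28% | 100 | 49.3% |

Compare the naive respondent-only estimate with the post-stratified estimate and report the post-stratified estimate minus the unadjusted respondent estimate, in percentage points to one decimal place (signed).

+0.3 percentage points

Unadjusted (pooled respondent) estimate weights by respondent counts:
  (50/450)×69.7 + (150/450)×74.2 + (150/450)×49.4 + (100/450)×49.3 = 59.9%
Reweighting by population region shares:
  0.12×69.7 + 0.34×74.2 + 0.26×49.4 + 0.28×49.3 = 60.24%
Difference = 60.24 − 59.9 = 0.34 pp.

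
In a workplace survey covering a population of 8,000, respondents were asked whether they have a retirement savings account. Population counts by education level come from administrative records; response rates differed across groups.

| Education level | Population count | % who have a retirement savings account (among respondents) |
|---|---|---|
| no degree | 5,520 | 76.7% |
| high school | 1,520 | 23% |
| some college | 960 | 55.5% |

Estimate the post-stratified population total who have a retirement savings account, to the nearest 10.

5,120

Apply each group's respondent rate to its population count:
  no degree: 5,520 × 76.7% = 4233.84
  high school: 1,520 × 23% = 349.6
  some college: 960 × 55.5% = 532.8
Estimated total = 5116.24 → 5,120.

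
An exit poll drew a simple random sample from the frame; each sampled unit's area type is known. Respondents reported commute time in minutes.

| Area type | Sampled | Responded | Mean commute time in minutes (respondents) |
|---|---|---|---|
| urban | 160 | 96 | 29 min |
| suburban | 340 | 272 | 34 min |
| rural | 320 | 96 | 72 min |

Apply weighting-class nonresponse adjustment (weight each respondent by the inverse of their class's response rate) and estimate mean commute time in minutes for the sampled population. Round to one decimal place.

47.9

Response rates by class: urban 96/160 = 60%, suburban 272/340 = 80%, rural 96/320 = 30%.
Each respondent's weight = sampled/responded in their class; summing within a class gives n_sampled, so:
  urban: 160 × 29 = 4640
  suburban: 340 × 34 = 11,560
  rural: 320 × 72 = 23,040
Adjusted estimate = 39,240 / 820 = 47.8537 → 47.9.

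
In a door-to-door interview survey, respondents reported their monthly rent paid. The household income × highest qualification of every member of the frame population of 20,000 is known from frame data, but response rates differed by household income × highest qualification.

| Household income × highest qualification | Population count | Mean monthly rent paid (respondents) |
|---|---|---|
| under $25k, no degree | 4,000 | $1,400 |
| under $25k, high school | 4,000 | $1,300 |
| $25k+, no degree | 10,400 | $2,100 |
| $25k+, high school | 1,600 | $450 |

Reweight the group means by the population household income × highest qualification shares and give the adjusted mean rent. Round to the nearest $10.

Post-stratification weights by population share, not respondent share:
  under $25k, no degree: (4,000/20,000) × 1400 = 280
  under $25k, high school: (4,000/20,000) × 1300 = 260
  $25k+, no degree: (10,400/20,000) × 2100 = 1092
  $25k+, high school: (1,600/20,000) × 450 = 36
Post-stratified estimate = 1668 → $1,670.

$1,670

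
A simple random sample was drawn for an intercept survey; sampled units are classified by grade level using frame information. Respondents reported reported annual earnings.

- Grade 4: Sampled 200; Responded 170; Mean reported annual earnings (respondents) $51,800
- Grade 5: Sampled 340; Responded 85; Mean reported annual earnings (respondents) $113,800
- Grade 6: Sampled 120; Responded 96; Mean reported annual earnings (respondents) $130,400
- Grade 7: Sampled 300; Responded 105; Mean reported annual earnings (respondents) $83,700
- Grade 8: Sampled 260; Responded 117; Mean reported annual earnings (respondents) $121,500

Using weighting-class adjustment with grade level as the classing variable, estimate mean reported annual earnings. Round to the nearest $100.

Class response rates: Grade 4 170/200 = 85%, Grade 5 85/340 = 25%, Grade 6 96/120 = 80%, Grade 7 105/300 = 35%, Grade 8 117/260 = 45%.
Weighting each respondent by the inverse class response rate inflates each class back to its sampled size, so the class weight is n_sampled:
  Grade 4: 200 × 51,800 = 10,360,000
  Grade 5: 340 × 113,800 = 38,692,000
  Grade 6: 120 × 130,400 = 15,648,000
  Grade 7: 300 × 83,700 = 25,110,000
  Grade 8: 260 × 121,500 = 31,590,000
Adjusted estimate = 121,400,000 / 1,220 = 99508.2 → $99,500.

$99,500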